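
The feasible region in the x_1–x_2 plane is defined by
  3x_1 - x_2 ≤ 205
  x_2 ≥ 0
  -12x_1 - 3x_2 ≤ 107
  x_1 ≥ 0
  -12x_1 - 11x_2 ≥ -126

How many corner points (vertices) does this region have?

Of the 10 pairwise boundary intersections, those satisfying every inequality are:
  (0, 0)
  (21/2, 0)
  (0, 126/11)

3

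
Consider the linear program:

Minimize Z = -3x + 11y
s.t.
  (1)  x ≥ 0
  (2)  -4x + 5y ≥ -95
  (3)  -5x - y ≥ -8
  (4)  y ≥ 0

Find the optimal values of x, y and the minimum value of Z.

x = 8/5, y = 0, minimum Z = -24/5

Extreme points and Z = -3x + 11y:
  (0, 8) → Z = 88
  (0, 0) → Z = 0
  (8/5, 0) → Z = -24/5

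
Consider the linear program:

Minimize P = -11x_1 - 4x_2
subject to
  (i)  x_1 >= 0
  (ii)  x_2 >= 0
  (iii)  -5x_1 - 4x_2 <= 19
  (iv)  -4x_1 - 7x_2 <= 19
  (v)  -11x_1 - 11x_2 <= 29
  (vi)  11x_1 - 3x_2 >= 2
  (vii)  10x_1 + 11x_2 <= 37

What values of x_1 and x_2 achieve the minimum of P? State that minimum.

Feasible corners and P = -11x_1 - 4x_2:
  (2/11, 0) → P = -2
  (37/10, 0) → P = -407/10
  (133/151, 387/151) → P = -3011/151

x_1 = 37/10, x_2 = 0, minimum P = -407/10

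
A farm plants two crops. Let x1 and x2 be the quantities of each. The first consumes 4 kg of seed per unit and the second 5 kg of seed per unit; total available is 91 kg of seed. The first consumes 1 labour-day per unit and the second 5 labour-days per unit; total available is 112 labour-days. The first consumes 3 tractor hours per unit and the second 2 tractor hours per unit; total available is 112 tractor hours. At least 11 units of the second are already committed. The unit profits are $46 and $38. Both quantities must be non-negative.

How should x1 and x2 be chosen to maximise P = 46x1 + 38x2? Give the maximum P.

x1 = 9, x2 = 11, maximum P = 832

The optimum lies where 4x1 + 5x2 = 91 and x2 = 11.
Solving simultaneously gives x1 = 9, x2 = 11.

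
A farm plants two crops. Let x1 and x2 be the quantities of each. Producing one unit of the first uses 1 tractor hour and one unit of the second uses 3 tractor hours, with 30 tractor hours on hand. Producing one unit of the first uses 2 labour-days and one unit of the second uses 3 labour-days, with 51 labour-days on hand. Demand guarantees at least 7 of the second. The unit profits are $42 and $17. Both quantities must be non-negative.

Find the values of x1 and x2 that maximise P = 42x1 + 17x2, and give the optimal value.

Extreme points and P = 42x1 + 17x2:
  (0, 10) → P = 170
  (0, 7) → P = 119
  (9, 7) → P = 497

x1 = 9, x2 = 7, maximum P = 497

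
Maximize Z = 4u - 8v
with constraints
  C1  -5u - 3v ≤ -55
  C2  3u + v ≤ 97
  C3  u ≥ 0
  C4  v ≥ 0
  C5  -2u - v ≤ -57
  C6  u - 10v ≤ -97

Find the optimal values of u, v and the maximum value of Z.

Corner points and Z = 4u - 8v:
  (0, 97) → Z = -776
  (873/31, 388/31) → Z = 388/31
  (0, 57) → Z = -456
  (473/21, 251/21) → Z = -116/21

At the optimal vertex, 3u + v = 97 and u - 10v = -97.
Solving simultaneously gives u = 873/31, v = 388/31.

u = 873/31, v = 388/31, maximum Z = 388/31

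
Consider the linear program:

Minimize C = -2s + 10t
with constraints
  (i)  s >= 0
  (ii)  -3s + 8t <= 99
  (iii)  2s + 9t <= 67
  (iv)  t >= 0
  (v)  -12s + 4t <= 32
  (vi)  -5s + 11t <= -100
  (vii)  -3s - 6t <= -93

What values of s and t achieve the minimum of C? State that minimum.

Extreme points and C = -2s + 10t:
  (67/2, 0) → C = -67
  (29, 1) → C = -48
  (31, 0) → C = -62

The binding constraints are 2s + 9t = 67 and t = 0.
Solving simultaneously gives s = 67/2, t = 0.

s = 67/2, t = 0, minimum C = -67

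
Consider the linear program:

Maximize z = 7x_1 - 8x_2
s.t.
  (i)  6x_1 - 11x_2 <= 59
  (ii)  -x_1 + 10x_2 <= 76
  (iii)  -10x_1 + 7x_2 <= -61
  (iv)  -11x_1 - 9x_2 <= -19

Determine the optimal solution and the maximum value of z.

x_1 = 1426/49, x_2 = 515/49, maximum z = 5862/49

Feasible corners and z = 7x_1 - 8x_2:
  (1426/49, 515/49) → z = 5862/49
  (148/35, -107/35) → z = 1892/35
  (1142/93, 821/93) → z = 46/3
  (682/167, -481/167) → z = 8622/167

The binding constraints are 6x_1 - 11x_2 = 59 and -x_1 + 10x_2 = 76.
Solving simultaneously gives x_1 = 1426/49, x_2 = 515/49.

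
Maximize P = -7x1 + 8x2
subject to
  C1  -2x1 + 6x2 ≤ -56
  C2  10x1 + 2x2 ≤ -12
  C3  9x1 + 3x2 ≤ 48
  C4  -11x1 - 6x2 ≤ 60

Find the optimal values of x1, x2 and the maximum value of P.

Vertices and P = -7x1 + 8x2:
  (5/8, -73/8) → P = -619/8
  (-4/13, -368/39) → P = -220/3
  (24/19, -234/19) → P = -2040/19

x1 = -4/13, x2 = -368/39, maximum P = -220/3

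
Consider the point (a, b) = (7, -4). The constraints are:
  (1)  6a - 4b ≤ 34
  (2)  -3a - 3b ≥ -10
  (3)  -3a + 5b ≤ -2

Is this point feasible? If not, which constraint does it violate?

not feasible — violates (1)

Constraint (1): 6a - 4b = 58, which is not ≤ 34. All other constraints are satisfied.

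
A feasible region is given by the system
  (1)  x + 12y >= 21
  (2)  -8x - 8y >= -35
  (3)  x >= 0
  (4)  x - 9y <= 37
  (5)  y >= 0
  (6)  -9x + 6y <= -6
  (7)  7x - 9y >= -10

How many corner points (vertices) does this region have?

Intersecting each pair of boundary lines and keeping only the points that satisfy every inequality leaves:
  (63/22, 133/88)
  (33/19, 61/38)
  (43/20, 89/40)

3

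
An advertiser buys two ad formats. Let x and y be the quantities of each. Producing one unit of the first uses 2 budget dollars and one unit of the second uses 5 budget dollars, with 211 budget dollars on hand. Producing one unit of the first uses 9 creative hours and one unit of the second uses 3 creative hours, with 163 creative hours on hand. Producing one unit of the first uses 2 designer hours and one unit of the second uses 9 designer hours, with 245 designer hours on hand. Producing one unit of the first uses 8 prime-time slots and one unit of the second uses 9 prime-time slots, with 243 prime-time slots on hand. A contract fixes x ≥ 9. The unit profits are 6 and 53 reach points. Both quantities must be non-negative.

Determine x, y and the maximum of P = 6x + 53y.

x = 9, y = 19, maximum P = 1061

Feasible corners and P = 6x + 53y:
  (163/9, 0) → P = 326/3
  (9, 0) → P = 54
  (246/19, 883/57) → P = 51227/57
  (9, 19) → P = 1061

At the optimal vertex, 8x + 9y = 243 and x = 9.
Solving simultaneously gives x = 9, y = 19.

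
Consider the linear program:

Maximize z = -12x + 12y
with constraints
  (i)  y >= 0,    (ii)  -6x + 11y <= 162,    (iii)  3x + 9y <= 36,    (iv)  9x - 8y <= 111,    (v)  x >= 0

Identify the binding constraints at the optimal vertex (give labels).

(iii) and (v)

Extreme points and z = -12x + 12y:
  (12, 0) → z = -144
  (0, 0) → z = 0
  (0, 4) → z = 48

The maximum is at (0, 4). Substituting into each constraint, equality holds for (iii) and (v); the remaining constraints have slack.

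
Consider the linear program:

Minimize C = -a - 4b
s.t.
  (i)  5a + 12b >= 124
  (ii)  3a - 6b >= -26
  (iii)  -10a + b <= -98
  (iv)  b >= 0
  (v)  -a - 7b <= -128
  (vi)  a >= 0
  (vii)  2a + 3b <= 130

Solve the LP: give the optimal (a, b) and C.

The optimum lies where 3a - 6b = -26 and 2a + 3b = 130.
Solving simultaneously gives a = 234/7, b = 442/21.

a = 234/7, b = 442/21, minimum C = -2470/21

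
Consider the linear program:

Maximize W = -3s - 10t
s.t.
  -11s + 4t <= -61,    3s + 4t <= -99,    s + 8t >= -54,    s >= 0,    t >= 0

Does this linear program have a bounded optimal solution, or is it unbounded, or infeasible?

The boundaries -11s + 4t = -61 and t = 0 meet at (61/11, 0), but that point violates 3s + 4t ≤ -99. Every candidate vertex is excluded by some other constraint, so the feasible region is empty.

infeasible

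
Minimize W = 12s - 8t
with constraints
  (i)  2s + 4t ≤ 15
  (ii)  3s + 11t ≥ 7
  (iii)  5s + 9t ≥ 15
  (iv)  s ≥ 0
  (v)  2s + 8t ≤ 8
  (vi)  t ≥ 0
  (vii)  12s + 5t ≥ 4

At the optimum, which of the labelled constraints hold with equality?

(iii) and (v)

Corner points and W = 12s - 8t:
  (24/11, 5/11) → W = 248/11
  (3, 0) → W = 36
  (4, 0) → W = 48

The minimum is at (24/11, 5/11). Substituting into each constraint, equality holds for (iii) and (v); the remaining constraints have slack.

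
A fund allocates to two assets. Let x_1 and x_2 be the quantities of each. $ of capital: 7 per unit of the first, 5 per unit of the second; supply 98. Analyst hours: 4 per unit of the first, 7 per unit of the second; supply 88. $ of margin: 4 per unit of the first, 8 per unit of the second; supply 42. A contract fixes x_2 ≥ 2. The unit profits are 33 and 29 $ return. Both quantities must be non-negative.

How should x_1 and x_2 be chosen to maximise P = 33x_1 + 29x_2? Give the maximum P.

Extreme points and P = 33x_1 + 29x_2:
  (0, 21/4) → P = 609/4
  (0, 2) → P = 58
  (13/2, 2) → P = 545/2

At the optimal vertex, 4x_1 + 8x_2 = 42 and x_2 = 2.
Solving simultaneously gives x_1 = 13/2, x_2 = 2.

x_1 = 13/2, x_2 = 2, maximum P = 545/2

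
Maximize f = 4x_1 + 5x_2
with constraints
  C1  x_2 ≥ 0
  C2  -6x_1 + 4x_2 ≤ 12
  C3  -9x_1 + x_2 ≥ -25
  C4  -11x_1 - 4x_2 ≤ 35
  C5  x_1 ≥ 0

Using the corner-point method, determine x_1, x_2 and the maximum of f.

x_1 = 56/15, x_2 = 43/5, maximum f = 869/15

Corner points and f = 4x_1 + 5x_2:
  (25/9, 0) → f = 100/9
  (0, 0) → f = 0
  (56/15, 43/5) → f = 869/15
  (0, 3) → f = 15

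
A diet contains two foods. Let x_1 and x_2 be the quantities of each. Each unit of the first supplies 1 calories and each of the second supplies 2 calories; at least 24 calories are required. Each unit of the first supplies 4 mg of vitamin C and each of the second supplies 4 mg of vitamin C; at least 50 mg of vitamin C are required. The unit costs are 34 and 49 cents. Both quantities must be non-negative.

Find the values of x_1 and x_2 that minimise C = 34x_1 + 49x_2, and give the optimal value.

Extreme points and C = 34x_1 + 49x_2:
  (0, 25/2) → C = 1225/2
  (24, 0) → C = 816
  (1, 23/2) → C = 1195/2
The feasible region is unbounded (it extends along (0, 1), (1, 0)), but C strictly increases along every unbounded feasible direction, so there is no improving ray and the minimum is attained at a vertex.

x_1 = 1, x_2 = 23/2, minimum C = 1195/2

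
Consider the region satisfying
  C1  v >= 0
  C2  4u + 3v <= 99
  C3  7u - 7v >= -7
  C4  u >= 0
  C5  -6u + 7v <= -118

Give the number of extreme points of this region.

Of the 10 pairwise boundary intersections, those satisfying every inequality are:
  (99/4, 0)
  (59/3, 0)
  (1047/46, 61/23)

3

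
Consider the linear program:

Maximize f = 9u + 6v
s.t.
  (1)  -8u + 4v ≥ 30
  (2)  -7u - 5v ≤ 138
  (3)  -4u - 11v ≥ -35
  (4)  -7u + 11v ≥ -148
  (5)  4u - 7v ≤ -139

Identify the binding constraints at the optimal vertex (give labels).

(3) and (5)

Vertices and f = 9u + 6v:
  (-1693/57, 797/57) → f = -3485/19
  (-1661/69, 421/69) → f = -4141/23
  (-107/6, 29/3) → f = -205/2

The maximum is at (-107/6, 29/3). Substituting into each constraint, equality holds for (3) and (5); the remaining constraints have slack.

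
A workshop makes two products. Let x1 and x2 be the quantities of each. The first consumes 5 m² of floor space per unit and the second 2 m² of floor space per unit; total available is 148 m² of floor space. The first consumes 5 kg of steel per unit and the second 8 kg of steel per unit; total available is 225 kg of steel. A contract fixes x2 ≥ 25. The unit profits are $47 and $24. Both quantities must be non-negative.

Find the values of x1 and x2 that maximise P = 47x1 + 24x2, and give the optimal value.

x1 = 5, x2 = 25, maximum P = 835

Feasible corners and P = 47x1 + 24x2:
  (0, 225/8) → P = 675
  (0, 25) → P = 600
  (5, 25) → P = 835

The optimum lies where 5x1 + 8x2 = 225 and x2 = 25.
Solving simultaneously gives x1 = 5, x2 = 25.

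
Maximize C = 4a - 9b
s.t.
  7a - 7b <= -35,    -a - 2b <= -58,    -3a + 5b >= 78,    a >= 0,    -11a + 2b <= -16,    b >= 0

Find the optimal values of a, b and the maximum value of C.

Corner points and C = 4a - 9b:
  (53/2, 63/2) → C = -355/2
  (134/11, 252/11) → C = -1732/11
  (37/6, 311/12) → C = -2503/12
The feasible region is unbounded (it extends along (1, 1), (2, 11)), but C strictly decreases along every unbounded feasible direction, so there is no improving ray and the maximum is attained at a vertex.

The binding constraints are -a - 2b = -58 and -3a + 5b = 78.
Solving simultaneously gives a = 134/11, b = 252/11.

a = 134/11, b = 252/11, maximum C = -1732/11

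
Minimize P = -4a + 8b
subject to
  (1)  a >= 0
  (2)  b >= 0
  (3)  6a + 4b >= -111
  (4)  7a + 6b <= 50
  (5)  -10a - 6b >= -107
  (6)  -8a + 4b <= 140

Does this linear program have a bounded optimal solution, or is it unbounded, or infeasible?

Feasible corners and P = -4a + 8b:
  (0, 0) → P = 0
  (0, 25/3) → P = 200/3
  (50/7, 0) → P = -200/7
The feasible region has finitely many vertices and no improving ray; the minimum is -200/7 at (50/7, 0).

bounded optimum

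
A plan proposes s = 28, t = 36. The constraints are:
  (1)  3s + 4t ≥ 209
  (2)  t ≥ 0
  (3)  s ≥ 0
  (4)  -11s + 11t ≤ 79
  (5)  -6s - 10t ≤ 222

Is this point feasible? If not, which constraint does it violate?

not feasible — violates (4)

Constraint (4): -11s + 11t = 88, which is not ≤ 79. All other constraints are satisfied.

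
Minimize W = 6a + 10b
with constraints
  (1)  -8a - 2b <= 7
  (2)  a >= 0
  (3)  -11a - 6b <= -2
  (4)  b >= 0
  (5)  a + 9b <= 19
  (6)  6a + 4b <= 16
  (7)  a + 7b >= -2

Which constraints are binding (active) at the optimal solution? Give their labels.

Extreme points and W = 6a + 10b:
  (0, 1/3) → W = 10/3
  (0, 19/9) → W = 190/9
  (2/11, 0) → W = 12/11
  (8/3, 0) → W = 16
  (34/25, 49/25) → W = 694/25

The minimum is at (2/11, 0). Substituting into each constraint, equality holds for (3) and (4); the remaining constraints have slack.

(3) and (4)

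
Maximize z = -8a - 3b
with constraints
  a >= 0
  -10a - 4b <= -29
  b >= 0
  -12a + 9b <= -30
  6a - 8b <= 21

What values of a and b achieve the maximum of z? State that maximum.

Feasible corners and z = -8a - 3b:
  (29/10, 0) → z = -116/5
  (127/46, 8/23) → z = -532/23
  (7/2, 0) → z = -28
The feasible region is unbounded (it extends along (3, 4), (4, 3)), but z strictly decreases along every unbounded feasible direction, so there is no improving ray and the maximum is attained at a vertex.

The binding constraints are -10a - 4b = -29 and -12a + 9b = -30.
Solving simultaneously gives a = 127/46, b = 8/23.

a = 127/46, b = 8/23, maximum z = -532/23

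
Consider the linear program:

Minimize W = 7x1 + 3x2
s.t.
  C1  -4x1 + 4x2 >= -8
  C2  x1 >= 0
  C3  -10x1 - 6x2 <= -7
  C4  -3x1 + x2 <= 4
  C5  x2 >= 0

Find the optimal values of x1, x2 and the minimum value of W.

Extreme points and W = 7x1 + 3x2:
  (2, 0) → W = 14
  (0, 7/6) → W = 7/2
  (0, 4) → W = 12
  (7/10, 0) → W = 49/10
The feasible region is unbounded (it extends along (1, 1), (1, 3)), but W strictly increases along every unbounded feasible direction, so there is no improving ray and the minimum is attained at a vertex.

The optimum lies where x1 = 0 and -10x1 - 6x2 = -7.
Solving simultaneously gives x1 = 0, x2 = 7/6.

x1 = 0, x2 = 7/6, minimum W = 7/2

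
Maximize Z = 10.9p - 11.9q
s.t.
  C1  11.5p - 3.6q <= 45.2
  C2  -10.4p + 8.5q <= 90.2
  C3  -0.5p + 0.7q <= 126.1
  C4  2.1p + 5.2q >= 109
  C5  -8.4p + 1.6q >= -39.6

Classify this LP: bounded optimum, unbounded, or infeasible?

Feasible corners and Z = 10.9p - 11.9q:
  (45746/7193, 132302/7193) → Z = -5378812/35965
  (12023/1369, 29238/1369) → Z = -433763/2738
  (2377/294, 991/56) → Z = -1440137/11760
The feasible region has finitely many vertices and no improving ray; the maximum is -1440137/11760 at (2377/294, 991/56).

bounded optimum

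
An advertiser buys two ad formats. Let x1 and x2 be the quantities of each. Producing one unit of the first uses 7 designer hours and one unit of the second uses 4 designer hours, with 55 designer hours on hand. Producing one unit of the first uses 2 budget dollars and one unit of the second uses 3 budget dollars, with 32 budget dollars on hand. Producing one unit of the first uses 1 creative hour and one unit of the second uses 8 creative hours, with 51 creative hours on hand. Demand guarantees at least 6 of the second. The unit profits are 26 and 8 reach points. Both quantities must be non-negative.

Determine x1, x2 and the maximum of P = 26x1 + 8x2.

x1 = 3, x2 = 6, maximum P = 126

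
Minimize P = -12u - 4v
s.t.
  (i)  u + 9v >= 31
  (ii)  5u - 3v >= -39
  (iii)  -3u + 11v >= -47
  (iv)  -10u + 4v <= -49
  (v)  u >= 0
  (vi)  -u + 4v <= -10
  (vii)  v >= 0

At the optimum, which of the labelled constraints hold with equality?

Corner points and P = -12u - 4v:
  (382/19, 23/19) → P = -4676/19
  (214/13, 21/13) → P = -204
  (78, 17) → P = -1004

The minimum is at (78, 17). Substituting into each constraint, equality holds for (iii) and (vi); the remaining constraints have slack.

(iii) and (vi)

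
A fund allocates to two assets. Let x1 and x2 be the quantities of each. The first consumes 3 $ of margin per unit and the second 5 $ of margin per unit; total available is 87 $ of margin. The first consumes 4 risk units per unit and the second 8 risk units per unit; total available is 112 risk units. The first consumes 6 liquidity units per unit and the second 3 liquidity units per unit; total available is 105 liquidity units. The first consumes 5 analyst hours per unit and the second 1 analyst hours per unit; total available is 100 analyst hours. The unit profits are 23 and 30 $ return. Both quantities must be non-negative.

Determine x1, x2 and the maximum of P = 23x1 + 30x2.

Feasible corners and P = 23x1 + 30x2:
  (0, 0) → P = 0
  (0, 14) → P = 420
  (35/2, 0) → P = 805/2
  (14, 7) → P = 532

The binding constraints are 4x1 + 8x2 = 112 and 6x1 + 3x2 = 105.
Solving simultaneously gives x1 = 14, x2 = 7.

x1 = 14, x2 = 7, maximum P = 532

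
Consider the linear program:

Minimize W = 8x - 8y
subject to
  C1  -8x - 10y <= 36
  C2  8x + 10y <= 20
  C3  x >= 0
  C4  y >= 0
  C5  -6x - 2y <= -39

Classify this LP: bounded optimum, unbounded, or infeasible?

infeasible

The boundaries -8x - 10y = 36 and -6x - 2y = -39 meet at (21/2, -12), but that point violates y ≥ 0. Every candidate vertex is excluded by some other constraint, so the feasible region is empty.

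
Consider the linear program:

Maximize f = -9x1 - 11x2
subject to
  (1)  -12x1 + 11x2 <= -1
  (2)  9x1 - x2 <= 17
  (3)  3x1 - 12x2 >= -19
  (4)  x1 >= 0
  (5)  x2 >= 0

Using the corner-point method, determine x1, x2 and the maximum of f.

x1 = 1/12, x2 = 0, maximum f = -3/4

Corner points and f = -9x1 - 11x2:
  (221/111, 77/37) → f = -1510/37
  (1/12, 0) → f = -3/4
  (223/105, 74/35) → f = -1483/35
  (17/9, 0) → f = -17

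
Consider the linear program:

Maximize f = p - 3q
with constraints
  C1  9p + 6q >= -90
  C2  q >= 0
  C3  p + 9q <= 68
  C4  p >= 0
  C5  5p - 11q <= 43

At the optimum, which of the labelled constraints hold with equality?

C2 and C5

Vertices and f = p - 3q:
  (0, 0) → f = 0
  (43/5, 0) → f = 43/5
  (0, 68/9) → f = -68/3
  (1135/56, 297/56) → f = 61/14

The maximum is at (43/5, 0). Substituting into each constraint, equality holds for C2 and C5; the remaining constraints have slack.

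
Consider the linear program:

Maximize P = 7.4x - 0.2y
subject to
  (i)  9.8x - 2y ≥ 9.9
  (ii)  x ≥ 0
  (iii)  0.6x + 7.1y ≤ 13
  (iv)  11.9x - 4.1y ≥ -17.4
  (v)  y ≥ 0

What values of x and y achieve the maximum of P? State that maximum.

x = 65/3, y = 0, maximum P = 481/3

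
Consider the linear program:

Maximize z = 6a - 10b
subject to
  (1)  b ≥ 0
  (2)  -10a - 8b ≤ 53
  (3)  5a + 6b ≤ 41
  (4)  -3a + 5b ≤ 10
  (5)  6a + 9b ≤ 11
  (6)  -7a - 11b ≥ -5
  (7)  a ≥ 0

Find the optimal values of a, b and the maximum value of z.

a = 5/7, b = 0, maximum z = 30/7

Extreme points and z = 6a - 10b:
  (5/7, 0) → z = 30/7
  (0, 0) → z = 0
  (0, 5/11) → z = -50/11

At the optimal vertex, b = 0 and -7a - 11b = -5.
Solving simultaneously gives a = 5/7, b = 0.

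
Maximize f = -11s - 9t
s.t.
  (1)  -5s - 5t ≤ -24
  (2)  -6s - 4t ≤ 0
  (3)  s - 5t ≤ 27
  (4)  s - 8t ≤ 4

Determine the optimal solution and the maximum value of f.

s = -48/5, t = 72/5, maximum f = -24

Feasible corners and f = -11s - 9t:
  (-48/5, 72/5) → f = -24
  (212/45, 4/45) → f = -2368/45
  (196/3, 23/3) → f = -2363/3
The feasible region is unbounded (it extends along (5, 1), (-2, 3)), but f strictly decreases along every unbounded feasible direction, so there is no improving ray and the maximum is attained at a vertex.

The binding constraints are -5s - 5t = -24 and -6s - 4t = 0.
Solving simultaneously gives s = -48/5, t = 72/5.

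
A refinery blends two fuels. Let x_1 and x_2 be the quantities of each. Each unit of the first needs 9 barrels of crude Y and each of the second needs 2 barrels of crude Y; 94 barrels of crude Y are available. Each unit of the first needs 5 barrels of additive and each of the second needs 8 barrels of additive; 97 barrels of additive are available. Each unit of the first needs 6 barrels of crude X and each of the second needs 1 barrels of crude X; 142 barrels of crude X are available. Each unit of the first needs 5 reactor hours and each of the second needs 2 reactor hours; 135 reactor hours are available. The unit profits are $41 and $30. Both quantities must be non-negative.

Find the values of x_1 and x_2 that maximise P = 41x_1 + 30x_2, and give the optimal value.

x_1 = 9, x_2 = 13/2, maximum P = 564

Feasible corners and P = 41x_1 + 30x_2:
  (0, 0) → P = 0
  (0, 97/8) → P = 1455/4
  (94/9, 0) → P = 3854/9
  (9, 13/2) → P = 564

The binding constraints are 9x_1 + 2x_2 = 94 and 5x_1 + 8x_2 = 97.
Solving simultaneously gives x_1 = 9, x_2 = 13/2.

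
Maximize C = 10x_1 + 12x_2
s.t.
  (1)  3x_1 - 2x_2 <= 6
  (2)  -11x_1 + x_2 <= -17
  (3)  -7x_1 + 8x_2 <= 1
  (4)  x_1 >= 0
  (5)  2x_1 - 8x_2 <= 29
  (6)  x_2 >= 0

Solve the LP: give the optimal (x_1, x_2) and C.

x_1 = 5, x_2 = 9/2, maximum C = 104

Extreme points and C = 10x_1 + 12x_2:
  (5, 9/2) → C = 104
  (2, 0) → C = 20
  (137/81, 130/81) → C = 2930/81
  (17/11, 0) → C = 170/11

At the optimal vertex, 3x_1 - 2x_2 = 6 and -7x_1 + 8x_2 = 1.
Solving simultaneously gives x_1 = 5, x_2 = 9/2.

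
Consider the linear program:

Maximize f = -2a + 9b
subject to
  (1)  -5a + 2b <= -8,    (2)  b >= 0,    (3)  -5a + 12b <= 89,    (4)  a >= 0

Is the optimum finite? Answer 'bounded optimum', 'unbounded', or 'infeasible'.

From the feasible point (8/5, 0), moving in the direction (12, 5) keeps every constraint satisfied while f increases without bound.

unbounded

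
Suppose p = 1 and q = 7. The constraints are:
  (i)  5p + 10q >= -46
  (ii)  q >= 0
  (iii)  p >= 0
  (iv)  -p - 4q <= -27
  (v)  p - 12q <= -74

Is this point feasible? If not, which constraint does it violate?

feasible

(i): 75 ≥ -46 ✓
(ii): 7 ≥ 0 ✓
(iii): 1 ≥ 0 ✓
(iv): -29 ≤ -27 ✓
(v): -83 ≤ -74 ✓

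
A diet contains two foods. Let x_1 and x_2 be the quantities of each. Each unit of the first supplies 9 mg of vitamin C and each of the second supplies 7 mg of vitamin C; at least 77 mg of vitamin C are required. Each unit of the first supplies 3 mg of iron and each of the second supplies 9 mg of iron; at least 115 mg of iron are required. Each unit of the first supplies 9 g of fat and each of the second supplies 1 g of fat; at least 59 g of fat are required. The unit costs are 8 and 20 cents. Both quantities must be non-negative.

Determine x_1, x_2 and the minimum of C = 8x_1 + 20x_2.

The feasible region is unbounded (it extends along (0, 1), (1, 0)), but C strictly increases along every unbounded feasible direction, so there is no improving ray and the minimum is attained at a vertex.

The binding constraints are 3x_1 + 9x_2 = 115 and 9x_1 + x_2 = 59.
Solving simultaneously gives x_1 = 16/3, x_2 = 11.

x_1 = 16/3, x_2 = 11, minimum C = 788/3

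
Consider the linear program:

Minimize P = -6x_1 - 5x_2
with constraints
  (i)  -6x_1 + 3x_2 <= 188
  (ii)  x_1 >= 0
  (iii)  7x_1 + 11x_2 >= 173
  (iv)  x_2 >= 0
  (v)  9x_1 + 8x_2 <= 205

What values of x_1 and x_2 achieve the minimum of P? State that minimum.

x_1 = 871/43, x_2 = 122/43, minimum P = -5836/43

Extreme points and P = -6x_1 - 5x_2:
  (0, 173/11) → P = -865/11
  (0, 205/8) → P = -1025/8
  (871/43, 122/43) → P = -5836/43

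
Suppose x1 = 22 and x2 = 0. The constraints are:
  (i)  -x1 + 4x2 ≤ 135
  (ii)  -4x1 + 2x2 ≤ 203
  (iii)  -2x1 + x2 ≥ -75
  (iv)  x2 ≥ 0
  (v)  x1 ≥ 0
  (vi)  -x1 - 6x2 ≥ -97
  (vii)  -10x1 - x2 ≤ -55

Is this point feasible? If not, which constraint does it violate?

feasible

(i): -22 ≤ 135 ✓
(ii): -88 ≤ 203 ✓
(iii): -44 ≥ -75 ✓
(iv): 0 ≥ 0 ✓
(v): 22 ≥ 0 ✓
(vi): -22 ≥ -97 ✓
(vii): -220 ≤ -55 ✓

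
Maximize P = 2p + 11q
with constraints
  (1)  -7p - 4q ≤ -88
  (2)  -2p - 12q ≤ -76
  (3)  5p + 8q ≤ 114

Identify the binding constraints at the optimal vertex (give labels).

Feasible corners and P = 2p + 11q:
  (188/19, 89/19) → P = 1355/19
  (62/9, 179/18) → P = 739/6
  (190/11, 38/11) → P = 798/11

The maximum is at (62/9, 179/18). Substituting into each constraint, equality holds for (1) and (3); the remaining constraints have slack.

(1) and (3)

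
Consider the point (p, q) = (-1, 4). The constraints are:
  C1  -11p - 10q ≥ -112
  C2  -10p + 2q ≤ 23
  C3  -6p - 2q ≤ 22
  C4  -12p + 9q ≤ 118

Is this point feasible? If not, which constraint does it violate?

feasible

C1: -29 ≥ -112 ✓
C2: 18 ≤ 23 ✓
C3: -2 ≤ 22 ✓
C4: 48 ≤ 118 ✓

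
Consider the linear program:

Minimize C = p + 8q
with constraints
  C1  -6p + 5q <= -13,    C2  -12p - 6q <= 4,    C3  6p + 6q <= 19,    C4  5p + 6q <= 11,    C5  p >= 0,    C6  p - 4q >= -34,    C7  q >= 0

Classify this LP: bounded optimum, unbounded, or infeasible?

Vertices and C = p + 8q:
  (133/61, 1/61) → C = 141/61
  (13/6, 0) → C = 13/6
  (11/5, 0) → C = 11/5
The feasible region has finitely many vertices and no improving ray; the minimum is 13/6 at (13/6, 0).

bounded optimum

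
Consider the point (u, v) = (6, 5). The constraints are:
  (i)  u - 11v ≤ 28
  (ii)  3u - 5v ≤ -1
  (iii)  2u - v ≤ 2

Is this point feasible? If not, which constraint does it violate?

not feasible — violates (iii)

Constraint (iii): 2u - v = 7, which is not ≤ 2. All other constraints are satisfied.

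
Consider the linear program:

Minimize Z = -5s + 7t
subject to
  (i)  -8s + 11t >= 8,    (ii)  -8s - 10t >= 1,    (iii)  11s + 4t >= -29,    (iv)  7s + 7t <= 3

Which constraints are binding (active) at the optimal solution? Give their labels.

(i) and (iii)

Corner points and Z = -5s + 7t:
  (-13/24, 1/3) → Z = 121/24
  (-39/17, -16/17) → Z = 83/17
  (-11/3, 17/6) → Z = 229/6

The minimum is at (-39/17, -16/17). Substituting into each constraint, equality holds for (i) and (iii); the remaining constraints have slack.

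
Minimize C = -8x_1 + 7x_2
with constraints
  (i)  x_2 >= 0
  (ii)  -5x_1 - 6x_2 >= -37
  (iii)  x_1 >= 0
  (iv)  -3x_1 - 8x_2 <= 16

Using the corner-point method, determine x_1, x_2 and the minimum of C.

x_1 = 37/5, x_2 = 0, minimum C = -296/5

Extreme points and C = -8x_1 + 7x_2:
  (37/5, 0) → C = -296/5
  (0, 0) → C = 0
  (0, 37/6) → C = 259/6

At the optimal vertex, x_2 = 0 and -5x_1 - 6x_2 = -37.
Solving simultaneously gives x_1 = 37/5, x_2 = 0.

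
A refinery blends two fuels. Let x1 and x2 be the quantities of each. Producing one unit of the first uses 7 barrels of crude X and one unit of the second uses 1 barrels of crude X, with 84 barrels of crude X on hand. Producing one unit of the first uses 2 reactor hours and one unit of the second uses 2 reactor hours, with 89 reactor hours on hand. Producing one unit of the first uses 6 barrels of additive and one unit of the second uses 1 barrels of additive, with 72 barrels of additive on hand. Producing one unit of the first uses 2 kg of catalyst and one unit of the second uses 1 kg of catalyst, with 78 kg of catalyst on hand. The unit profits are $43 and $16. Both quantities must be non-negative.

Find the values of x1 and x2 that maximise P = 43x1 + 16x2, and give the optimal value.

Feasible corners and P = 43x1 + 16x2:
  (0, 0) → P = 0
  (0, 89/2) → P = 712
  (12, 0) → P = 516
  (11/2, 39) → P = 1721/2

At the optimal vertex, 2x1 + 2x2 = 89 and 6x1 + x2 = 72.
Solving simultaneously gives x1 = 11/2, x2 = 39.

x1 = 11/2, x2 = 39, maximum P = 1721/2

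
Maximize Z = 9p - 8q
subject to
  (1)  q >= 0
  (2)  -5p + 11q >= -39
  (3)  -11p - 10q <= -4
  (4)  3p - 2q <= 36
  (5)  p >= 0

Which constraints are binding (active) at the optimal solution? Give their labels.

Corner points and Z = 9p - 8q:
  (39/5, 0) → Z = 351/5
  (4/11, 0) → Z = 36/11
  (318/23, 63/23) → Z = 2358/23
  (0, 2/5) → Z = -16/5
The feasible region is unbounded (it extends along (0, 1), (2, 3)), but Z strictly decreases along every unbounded feasible direction, so there is no improving ray and the maximum is attained at a vertex.

The maximum is at (318/23, 63/23). Substituting into each constraint, equality holds for (2) and (4); the remaining constraints have slack.

(2) and (4)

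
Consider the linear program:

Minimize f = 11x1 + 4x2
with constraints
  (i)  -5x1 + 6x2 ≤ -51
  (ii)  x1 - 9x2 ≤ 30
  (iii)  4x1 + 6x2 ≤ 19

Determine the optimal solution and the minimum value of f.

x1 = 93/13, x2 = -33/13, minimum f = 891/13

Corner points and f = 11x1 + 4x2:
  (93/13, -33/13) → f = 891/13
  (70/9, -109/54) → f = 2092/27
  (117/14, -101/42) → f = 3457/42

The optimum lies where -5x1 + 6x2 = -51 and x1 - 9x2 = 30.
Solving simultaneously gives x1 = 93/13, x2 = -33/13.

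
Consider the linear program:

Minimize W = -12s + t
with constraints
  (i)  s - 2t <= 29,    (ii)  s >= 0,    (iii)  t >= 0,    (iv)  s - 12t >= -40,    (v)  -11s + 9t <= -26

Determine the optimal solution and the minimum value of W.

Vertices and W = -12s + t:
  (29, 0) → W = -348
  (214/5, 69/10) → W = -5067/10
  (26/11, 0) → W = -312/11
  (224/41, 466/123) → W = -7598/123

s = 214/5, t = 69/10, minimum W = -5067/10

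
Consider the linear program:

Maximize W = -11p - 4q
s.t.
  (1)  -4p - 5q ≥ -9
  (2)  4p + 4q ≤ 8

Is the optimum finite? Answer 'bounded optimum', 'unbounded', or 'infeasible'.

unbounded

From the feasible point (1, 1), moving in the direction (-5, 4) keeps every constraint satisfied while W increases without bound.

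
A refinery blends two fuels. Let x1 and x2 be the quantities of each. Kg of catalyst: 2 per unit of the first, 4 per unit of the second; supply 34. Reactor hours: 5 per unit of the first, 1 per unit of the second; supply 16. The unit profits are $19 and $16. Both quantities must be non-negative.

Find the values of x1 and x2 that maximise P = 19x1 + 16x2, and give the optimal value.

x1 = 5/3, x2 = 23/3, maximum P = 463/3

Feasible corners and P = 19x1 + 16x2:
  (0, 0) → P = 0
  (0, 17/2) → P = 136
  (16/5, 0) → P = 304/5
  (5/3, 23/3) → P = 463/3

At the optimal vertex, 2x1 + 4x2 = 34 and 5x1 + x2 = 16.
Solving simultaneously gives x1 = 5/3, x2 = 23/3.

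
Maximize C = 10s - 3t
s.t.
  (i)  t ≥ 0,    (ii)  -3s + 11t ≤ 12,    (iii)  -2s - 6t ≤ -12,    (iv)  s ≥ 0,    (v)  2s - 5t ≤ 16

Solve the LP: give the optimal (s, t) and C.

Vertices and C = 10s - 3t:
  (6, 0) → C = 60
  (8, 0) → C = 80
  (3/2, 3/2) → C = 21/2
  (236/7, 72/7) → C = 2144/7

s = 236/7, t = 72/7, maximum C = 2144/7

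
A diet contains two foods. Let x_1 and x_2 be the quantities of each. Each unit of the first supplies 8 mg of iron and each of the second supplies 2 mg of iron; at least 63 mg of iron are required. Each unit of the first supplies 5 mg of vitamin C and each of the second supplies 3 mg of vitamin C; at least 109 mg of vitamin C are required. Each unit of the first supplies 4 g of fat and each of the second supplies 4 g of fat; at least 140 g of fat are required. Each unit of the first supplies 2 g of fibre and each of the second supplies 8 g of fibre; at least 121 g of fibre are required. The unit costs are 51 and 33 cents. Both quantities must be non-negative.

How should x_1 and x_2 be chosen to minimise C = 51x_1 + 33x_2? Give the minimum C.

x_1 = 2, x_2 = 33, minimum C = 1191

The feasible region is unbounded (it extends along (0, 1), (1, 0)), but C strictly increases along every unbounded feasible direction, so there is no improving ray and the minimum is attained at a vertex.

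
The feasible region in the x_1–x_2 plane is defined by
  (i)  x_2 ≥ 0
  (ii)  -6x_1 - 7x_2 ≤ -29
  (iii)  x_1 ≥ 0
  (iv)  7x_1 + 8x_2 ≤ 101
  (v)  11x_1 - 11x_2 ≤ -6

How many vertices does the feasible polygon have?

The feasible vertices (each the meet of two boundaries and inside every other half-plane) are:
  (0, 29/7)
  (277/143, 355/143)
  (0, 101/8)
  (1063/165, 1153/165)

4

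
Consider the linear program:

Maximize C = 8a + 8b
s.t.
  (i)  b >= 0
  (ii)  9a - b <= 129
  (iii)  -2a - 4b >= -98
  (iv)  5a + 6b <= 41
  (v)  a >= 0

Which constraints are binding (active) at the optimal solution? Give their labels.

Vertices and C = 8a + 8b:
  (41/5, 0) → C = 328/5
  (0, 0) → C = 0
  (0, 41/6) → C = 164/3

The maximum is at (41/5, 0). Substituting into each constraint, equality holds for (i) and (iv); the remaining constraints have slack.

(i) and (iv)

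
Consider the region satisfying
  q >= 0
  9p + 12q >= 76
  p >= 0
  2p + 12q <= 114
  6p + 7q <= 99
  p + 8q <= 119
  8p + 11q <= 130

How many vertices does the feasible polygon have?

The feasible vertices (each the meet of two boundaries and inside every other half-plane) are:
  (76/9, 0)
  (65/4, 0)
  (0, 19/3)
  (0, 19/2)
  (153/37, 326/37)

5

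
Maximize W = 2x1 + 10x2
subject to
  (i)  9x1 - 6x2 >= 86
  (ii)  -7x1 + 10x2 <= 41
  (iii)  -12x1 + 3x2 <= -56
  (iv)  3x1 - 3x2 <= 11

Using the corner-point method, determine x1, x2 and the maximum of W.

x1 = 233/9, x2 = 200/9, maximum W = 274

Vertices and W = 2x1 + 10x2:
  (553/24, 971/48) → W = 1987/8
  (64/3, 53/3) → W = 658/3
  (233/9, 200/9) → W = 274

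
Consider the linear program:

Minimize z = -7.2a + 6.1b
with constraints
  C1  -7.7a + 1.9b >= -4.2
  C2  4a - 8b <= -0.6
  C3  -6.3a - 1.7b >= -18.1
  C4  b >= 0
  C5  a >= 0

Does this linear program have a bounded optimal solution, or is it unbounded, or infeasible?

Extreme points and z = -7.2a + 6.1b:
  (193/300, 119/300) → z = -6637/3000
  (4153/2506, 1613/358) → z = 77947/5012
  (0, 0.075) → z = 0.4575
  (0, 181/17) → z = 11041/170
The feasible region has finitely many vertices and no improving ray; the minimum is -6637/3000 at (193/300, 119/300).

bounded optimum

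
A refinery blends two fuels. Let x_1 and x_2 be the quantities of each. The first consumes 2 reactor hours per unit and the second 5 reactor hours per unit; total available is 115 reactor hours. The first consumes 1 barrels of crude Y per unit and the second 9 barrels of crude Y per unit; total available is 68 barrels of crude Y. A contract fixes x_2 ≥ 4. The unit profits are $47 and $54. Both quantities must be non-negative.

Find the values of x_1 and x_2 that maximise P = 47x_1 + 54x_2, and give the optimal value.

x_1 = 32, x_2 = 4, maximum P = 1720

Extreme points and P = 47x_1 + 54x_2:
  (0, 68/9) → P = 408
  (0, 4) → P = 216
  (32, 4) → P = 1720

The binding constraints are x_1 + 9x_2 = 68 and x_2 = 4.
Solving simultaneously gives x_1 = 32, x_2 = 4.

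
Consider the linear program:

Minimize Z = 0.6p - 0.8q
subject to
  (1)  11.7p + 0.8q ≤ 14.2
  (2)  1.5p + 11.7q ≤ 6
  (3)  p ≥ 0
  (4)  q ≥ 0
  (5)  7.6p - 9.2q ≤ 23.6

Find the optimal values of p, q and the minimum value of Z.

Corner points and Z = 0.6p - 0.8q:
  (5378/4523, 1630/4523) → Z = 9614/22615
  (142/117, 0) → Z = 142/195
  (0, 20/39) → Z = -16/39
  (0, 0) → Z = 0

The binding constraints are 1.5p + 11.7q = 6 and p = 0.
Solving simultaneously gives p = 0, q = 20/39.

p = 0, q = 20/39, minimum Z = -16/39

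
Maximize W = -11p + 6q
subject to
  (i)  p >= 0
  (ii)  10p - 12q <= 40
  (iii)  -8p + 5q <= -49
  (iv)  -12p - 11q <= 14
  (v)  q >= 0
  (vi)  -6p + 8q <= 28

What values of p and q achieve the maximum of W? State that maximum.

Vertices and W = -11p + 6q:
  (194/23, 85/23) → W = -1624/23
  (82, 65) → W = -512
  (266/17, 259/17) → W = -1372/17

p = 194/23, q = 85/23, maximum W = -1624/23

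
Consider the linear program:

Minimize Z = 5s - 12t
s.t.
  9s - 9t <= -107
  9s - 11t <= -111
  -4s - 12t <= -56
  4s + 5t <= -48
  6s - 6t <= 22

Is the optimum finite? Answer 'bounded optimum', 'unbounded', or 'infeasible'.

unbounded

From the feasible point (-214/7, 104/7), moving in the direction (-12, 4) keeps every constraint satisfied while Z decreases without bound.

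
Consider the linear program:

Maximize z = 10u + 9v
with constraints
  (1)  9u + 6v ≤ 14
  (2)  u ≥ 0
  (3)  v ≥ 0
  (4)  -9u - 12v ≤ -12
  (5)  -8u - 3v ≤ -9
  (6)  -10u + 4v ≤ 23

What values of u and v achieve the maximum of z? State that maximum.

Feasible corners and z = 10u + 9v:
  (14/9, 0) → z = 140/9
  (4/7, 31/21) → z = 19
  (4/3, 0) → z = 40/3
  (24/23, 5/23) → z = 285/23

u = 4/7, v = 31/21, maximum z = 19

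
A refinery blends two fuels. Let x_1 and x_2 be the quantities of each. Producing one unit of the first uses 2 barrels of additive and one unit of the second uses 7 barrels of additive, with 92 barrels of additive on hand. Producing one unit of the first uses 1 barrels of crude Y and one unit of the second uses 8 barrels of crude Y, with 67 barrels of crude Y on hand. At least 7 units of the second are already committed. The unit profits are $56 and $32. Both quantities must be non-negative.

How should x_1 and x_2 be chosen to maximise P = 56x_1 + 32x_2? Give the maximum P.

x_1 = 11, x_2 = 7, maximum P = 840

Extreme points and P = 56x_1 + 32x_2:
  (0, 67/8) → P = 268
  (0, 7) → P = 224
  (11, 7) → P = 840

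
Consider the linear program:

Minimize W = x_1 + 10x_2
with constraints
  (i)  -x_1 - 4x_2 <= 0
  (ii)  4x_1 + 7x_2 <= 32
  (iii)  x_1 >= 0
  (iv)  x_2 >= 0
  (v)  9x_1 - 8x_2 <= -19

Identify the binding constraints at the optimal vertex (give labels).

(iii) and (v)

Vertices and W = x_1 + 10x_2:
  (0, 32/7) → W = 320/7
  (123/95, 364/95) → W = 3763/95
  (0, 19/8) → W = 95/4

The minimum is at (0, 19/8). Substituting into each constraint, equality holds for (iii) and (v); the remaining constraints have slack.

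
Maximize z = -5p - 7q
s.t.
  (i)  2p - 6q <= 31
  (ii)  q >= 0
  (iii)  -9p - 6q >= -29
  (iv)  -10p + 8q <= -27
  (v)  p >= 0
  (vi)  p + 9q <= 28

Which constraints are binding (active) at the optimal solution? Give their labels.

(ii) and (iv)

Extreme points and z = -5p - 7q:
  (29/9, 0) → z = -145/9
  (27/10, 0) → z = -27/2
  (197/66, 47/132) → z = -209/12

The maximum is at (27/10, 0). Substituting into each constraint, equality holds for (ii) and (iv); the remaining constraints have slack.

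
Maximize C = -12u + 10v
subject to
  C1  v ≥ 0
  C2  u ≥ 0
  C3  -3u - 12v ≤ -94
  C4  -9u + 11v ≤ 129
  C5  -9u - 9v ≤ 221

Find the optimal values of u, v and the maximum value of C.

The feasible region is unbounded (it extends along (11, 9), (1, 0)), but C strictly decreases along every unbounded feasible direction, so there is no improving ray and the maximum is attained at a vertex.

u = 0, v = 129/11, maximum C = 1290/11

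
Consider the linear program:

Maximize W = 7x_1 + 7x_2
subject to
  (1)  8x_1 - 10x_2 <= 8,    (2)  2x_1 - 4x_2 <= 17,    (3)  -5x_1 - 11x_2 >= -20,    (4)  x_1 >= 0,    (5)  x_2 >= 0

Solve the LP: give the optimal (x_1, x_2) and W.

Corner points and W = 7x_1 + 7x_2:
  (48/23, 20/23) → W = 476/23
  (1, 0) → W = 7
  (0, 20/11) → W = 140/11
  (0, 0) → W = 0

The binding constraints are 8x_1 - 10x_2 = 8 and -5x_1 - 11x_2 = -20.
Solving simultaneously gives x_1 = 48/23, x_2 = 20/23.

x_1 = 48/23, x_2 = 20/23, maximum W = 476/23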